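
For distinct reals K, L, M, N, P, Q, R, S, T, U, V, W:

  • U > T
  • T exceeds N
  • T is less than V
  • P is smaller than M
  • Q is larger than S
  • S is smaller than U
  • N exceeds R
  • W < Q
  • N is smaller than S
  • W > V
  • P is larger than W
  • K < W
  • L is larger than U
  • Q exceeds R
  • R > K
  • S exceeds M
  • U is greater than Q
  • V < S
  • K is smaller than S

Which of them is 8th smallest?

Chaining the given pairs: K < R < N < T < V < W < P < M < S < Q < U < L.
The 8th smallest is M.

M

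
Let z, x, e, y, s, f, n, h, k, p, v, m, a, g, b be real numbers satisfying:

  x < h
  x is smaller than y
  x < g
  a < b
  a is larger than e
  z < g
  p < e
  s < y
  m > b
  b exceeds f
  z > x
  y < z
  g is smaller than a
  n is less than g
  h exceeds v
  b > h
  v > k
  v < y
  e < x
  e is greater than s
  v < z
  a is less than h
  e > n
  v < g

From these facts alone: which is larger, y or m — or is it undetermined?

m

Chaining the given relations: y < z < g < a < h < b < m.
So m is larger.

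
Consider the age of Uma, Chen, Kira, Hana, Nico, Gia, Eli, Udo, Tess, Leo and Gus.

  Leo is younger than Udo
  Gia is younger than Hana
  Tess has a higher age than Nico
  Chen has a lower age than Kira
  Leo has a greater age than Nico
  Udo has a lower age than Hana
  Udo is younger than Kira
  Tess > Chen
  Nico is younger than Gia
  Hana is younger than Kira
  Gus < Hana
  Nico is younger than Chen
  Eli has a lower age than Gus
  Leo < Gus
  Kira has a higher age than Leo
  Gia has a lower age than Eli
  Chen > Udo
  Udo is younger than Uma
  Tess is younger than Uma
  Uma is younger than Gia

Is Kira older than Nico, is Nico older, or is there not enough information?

The relevant relations are Nico < Leo; Leo < Udo; Udo < Chen; Chen < Tess; Tess < Uma; Uma < Gia; Gia < Eli; Eli < Gus; Gus < Hana; Hana < Kira.
Together: Nico < Leo < Udo < Chen < Tess < Uma < Gia < Eli < Gus < Hana < Kira.
So Kira is older.

Kira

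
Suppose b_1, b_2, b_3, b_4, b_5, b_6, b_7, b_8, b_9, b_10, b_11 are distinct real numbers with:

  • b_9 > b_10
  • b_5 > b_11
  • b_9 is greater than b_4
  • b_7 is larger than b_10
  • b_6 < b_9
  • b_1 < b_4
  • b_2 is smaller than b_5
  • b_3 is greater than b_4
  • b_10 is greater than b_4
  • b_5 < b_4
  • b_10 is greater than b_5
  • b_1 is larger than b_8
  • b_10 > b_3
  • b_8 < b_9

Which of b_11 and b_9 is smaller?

b_11

Chaining the given relations: b_11 < b_5 < b_4 < b_3 < b_10 < b_9.
So b_11 < b_9; b_11 is the smaller of the two.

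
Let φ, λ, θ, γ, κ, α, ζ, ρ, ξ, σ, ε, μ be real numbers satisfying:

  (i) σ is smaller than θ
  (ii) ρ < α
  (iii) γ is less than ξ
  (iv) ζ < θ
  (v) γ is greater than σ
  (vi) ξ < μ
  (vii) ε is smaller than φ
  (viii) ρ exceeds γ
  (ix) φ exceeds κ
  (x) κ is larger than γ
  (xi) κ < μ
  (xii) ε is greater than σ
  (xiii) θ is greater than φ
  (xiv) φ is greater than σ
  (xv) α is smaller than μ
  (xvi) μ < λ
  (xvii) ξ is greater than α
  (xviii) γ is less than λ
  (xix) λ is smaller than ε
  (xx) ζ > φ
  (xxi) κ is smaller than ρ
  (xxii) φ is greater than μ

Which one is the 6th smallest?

ξ

The consecutive relations fix a unique order: σ < γ < κ < ρ < α < ξ < μ < λ < ε < φ < ζ < θ.
The 6th smallest is ξ.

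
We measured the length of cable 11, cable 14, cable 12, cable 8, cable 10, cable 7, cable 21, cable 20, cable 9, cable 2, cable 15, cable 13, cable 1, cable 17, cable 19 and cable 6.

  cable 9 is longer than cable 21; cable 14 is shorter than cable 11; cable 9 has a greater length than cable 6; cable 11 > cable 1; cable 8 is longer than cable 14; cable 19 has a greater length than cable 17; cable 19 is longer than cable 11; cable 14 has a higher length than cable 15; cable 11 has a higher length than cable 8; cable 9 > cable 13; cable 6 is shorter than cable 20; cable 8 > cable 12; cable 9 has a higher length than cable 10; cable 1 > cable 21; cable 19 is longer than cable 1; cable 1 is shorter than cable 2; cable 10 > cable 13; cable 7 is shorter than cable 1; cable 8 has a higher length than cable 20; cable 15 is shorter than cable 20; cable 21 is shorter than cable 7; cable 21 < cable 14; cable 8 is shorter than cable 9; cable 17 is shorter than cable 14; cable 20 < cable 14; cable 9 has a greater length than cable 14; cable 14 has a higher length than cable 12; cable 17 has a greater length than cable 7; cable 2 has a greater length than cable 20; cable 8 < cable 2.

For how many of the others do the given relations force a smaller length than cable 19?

From cable 19 the given relations immediately reach cable 17, cable 1, cable 11.
From those, cable 21, cable 7, cable 14, cable 8 — 7 in total.
From those, cable 12, cable 15, cable 20 — 10 in total.
From those, cable 6 — 11 in total.
No other element is forced below cable 19 by the given relations, so the count is 11.

11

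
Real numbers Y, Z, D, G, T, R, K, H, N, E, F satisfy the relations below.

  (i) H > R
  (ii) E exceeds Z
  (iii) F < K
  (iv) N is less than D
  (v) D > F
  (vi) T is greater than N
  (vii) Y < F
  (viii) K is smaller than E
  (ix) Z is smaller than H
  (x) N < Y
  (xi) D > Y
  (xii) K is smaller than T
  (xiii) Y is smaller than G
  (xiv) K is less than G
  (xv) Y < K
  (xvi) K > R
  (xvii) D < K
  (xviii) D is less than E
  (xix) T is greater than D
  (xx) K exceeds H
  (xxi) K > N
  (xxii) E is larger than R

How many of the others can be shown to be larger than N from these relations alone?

From N the given relations immediately reach Y, D, K, T.
From those, F, E, G — 7 in total.
Nothing else is reachable above N; 7 in all.

7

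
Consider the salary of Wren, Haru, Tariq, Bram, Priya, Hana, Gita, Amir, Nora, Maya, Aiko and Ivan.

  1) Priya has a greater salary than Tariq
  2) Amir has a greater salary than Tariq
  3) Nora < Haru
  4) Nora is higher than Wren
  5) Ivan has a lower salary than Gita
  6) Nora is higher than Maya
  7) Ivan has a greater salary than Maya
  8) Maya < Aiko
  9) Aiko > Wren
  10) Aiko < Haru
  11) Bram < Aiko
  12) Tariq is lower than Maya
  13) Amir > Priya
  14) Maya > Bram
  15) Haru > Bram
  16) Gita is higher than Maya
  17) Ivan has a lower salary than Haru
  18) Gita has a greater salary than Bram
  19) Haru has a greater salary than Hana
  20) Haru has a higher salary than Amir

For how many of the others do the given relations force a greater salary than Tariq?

8

Directly above Tariq: Priya, Maya, Amir.
One step further: Aiko, Nora, Ivan, Haru, Gita (8 so far).
Nothing else is reachable above Tariq; 8 in all.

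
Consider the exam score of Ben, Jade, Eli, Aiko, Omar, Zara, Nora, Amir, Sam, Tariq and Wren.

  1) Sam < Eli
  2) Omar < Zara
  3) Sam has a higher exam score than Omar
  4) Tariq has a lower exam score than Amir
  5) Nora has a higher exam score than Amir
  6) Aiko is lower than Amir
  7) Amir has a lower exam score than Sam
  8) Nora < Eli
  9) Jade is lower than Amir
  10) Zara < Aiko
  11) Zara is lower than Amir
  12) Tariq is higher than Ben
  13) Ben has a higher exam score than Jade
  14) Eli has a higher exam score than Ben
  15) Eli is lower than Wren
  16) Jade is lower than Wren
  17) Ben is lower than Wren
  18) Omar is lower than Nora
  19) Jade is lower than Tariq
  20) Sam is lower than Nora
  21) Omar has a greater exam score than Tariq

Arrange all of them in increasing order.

Nothing is placed below Jade, so it is least; from there Jade < Ben; Ben < Tariq; Tariq < Omar; Omar < Zara; Zara < Aiko; Aiko < Amir; Amir < Sam; Sam < Nora; Nora < Eli; Eli < Wren, each given directly.

Jade < Ben < Tariq < Omar < Zara < Aiko < Amir < Sam < Nora < Eli < Wren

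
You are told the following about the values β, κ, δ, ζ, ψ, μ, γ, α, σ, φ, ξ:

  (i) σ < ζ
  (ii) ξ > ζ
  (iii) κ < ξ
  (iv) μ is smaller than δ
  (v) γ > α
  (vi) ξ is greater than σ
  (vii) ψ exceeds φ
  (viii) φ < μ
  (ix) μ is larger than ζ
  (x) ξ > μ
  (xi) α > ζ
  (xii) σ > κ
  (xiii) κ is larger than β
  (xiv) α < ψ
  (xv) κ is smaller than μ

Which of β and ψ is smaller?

β

The relevant relations are β < κ; κ < σ; σ < ζ; ζ < α; α < ψ.
Chaining these gives β < κ < σ < ζ < α < ψ.
So β < ψ; β is the smaller of the two.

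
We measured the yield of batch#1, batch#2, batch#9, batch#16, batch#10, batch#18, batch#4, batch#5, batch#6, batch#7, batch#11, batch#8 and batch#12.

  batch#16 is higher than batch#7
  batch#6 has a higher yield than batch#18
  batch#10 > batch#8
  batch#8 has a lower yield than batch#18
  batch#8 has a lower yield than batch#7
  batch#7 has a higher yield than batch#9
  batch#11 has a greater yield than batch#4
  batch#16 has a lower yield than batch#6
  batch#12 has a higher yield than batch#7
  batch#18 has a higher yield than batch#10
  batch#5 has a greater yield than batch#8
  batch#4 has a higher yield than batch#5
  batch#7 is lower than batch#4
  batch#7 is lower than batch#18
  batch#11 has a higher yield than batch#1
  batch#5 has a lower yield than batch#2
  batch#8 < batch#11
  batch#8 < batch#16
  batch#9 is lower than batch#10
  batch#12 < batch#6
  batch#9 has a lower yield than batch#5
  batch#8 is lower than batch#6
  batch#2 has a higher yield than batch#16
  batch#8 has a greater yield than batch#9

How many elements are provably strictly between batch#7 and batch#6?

3

The relations place batch#7 below batch#6. An element lies strictly between them when it is forced above batch#7 and also forced below batch#6.
Above batch#7: {batch#16, batch#18, batch#12, batch#4, batch#11, batch#2}. Below batch#6: {batch#9, batch#8, batch#10, batch#16, batch#18, batch#12}.
Intersection: {batch#16, batch#18, batch#12} — 3.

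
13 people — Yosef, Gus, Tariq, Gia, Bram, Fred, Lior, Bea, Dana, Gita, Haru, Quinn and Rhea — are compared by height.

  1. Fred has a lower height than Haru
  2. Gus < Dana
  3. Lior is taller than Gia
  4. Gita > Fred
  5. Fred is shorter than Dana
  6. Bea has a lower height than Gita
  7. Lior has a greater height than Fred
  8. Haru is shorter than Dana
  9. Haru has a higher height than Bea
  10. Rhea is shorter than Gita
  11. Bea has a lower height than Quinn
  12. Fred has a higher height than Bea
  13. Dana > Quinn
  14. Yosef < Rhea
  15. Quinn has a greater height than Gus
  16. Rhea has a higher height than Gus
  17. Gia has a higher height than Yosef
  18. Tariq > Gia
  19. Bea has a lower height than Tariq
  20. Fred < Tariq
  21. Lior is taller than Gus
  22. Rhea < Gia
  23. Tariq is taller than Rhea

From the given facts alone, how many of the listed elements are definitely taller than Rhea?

The elements the relations force above Rhea are Gia, Gita, Tariq, Lior — no chain reaches any other.
That is 4.

4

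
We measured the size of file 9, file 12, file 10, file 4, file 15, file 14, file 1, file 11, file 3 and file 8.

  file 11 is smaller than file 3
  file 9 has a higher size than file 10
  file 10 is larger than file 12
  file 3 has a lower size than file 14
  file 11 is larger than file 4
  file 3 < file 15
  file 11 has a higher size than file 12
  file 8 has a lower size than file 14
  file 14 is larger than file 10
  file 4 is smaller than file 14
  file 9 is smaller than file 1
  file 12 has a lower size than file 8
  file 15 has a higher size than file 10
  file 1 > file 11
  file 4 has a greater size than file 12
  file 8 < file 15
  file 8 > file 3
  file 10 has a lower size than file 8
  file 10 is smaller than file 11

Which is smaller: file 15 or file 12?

Following the relations from file 12: file 12 < file 4 < file 11 < file 3 < file 8 < file 15.
So file 12 < file 15; file 12 is the smaller of the two.

file 12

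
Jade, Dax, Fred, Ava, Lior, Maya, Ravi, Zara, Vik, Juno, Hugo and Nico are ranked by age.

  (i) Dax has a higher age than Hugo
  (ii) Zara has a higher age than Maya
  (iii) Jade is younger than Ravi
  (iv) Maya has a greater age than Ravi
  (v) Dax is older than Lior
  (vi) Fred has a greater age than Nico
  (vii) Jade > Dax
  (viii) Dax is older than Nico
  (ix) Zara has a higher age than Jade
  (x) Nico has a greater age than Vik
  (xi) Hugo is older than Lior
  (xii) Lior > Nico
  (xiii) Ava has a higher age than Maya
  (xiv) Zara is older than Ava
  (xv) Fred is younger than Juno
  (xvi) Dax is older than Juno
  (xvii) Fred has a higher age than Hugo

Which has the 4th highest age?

Chaining the given pairs: Vik < Nico < Lior < Hugo < Fred < Juno < Dax < Jade < Ravi < Maya < Ava < Zara.
Counting 4 from the largest end gives Ravi.

Ravi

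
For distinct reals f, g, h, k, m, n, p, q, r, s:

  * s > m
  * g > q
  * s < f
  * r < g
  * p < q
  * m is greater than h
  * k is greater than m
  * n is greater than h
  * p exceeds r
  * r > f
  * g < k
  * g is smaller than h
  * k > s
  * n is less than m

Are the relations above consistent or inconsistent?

inconsistent

We have m < s stated directly, yet also s < f < r < p < q < g < h < n < m by chaining the others — so s < m. Contradiction.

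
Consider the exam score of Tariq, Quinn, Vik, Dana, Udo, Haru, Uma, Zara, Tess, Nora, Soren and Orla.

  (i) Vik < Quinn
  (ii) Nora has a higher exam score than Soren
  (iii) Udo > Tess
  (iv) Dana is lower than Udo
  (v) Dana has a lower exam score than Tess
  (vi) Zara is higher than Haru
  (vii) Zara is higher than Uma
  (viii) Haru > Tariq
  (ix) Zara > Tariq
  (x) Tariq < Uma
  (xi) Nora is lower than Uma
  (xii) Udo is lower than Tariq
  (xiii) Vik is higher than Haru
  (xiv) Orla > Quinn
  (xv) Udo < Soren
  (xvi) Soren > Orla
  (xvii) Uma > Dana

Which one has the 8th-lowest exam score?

Orla

Chaining the given pairs: Dana < Tess < Udo < Tariq < Haru < Vik < Quinn < Orla < Soren < Nora < Uma < Zara.
The 8th smallest is Orla.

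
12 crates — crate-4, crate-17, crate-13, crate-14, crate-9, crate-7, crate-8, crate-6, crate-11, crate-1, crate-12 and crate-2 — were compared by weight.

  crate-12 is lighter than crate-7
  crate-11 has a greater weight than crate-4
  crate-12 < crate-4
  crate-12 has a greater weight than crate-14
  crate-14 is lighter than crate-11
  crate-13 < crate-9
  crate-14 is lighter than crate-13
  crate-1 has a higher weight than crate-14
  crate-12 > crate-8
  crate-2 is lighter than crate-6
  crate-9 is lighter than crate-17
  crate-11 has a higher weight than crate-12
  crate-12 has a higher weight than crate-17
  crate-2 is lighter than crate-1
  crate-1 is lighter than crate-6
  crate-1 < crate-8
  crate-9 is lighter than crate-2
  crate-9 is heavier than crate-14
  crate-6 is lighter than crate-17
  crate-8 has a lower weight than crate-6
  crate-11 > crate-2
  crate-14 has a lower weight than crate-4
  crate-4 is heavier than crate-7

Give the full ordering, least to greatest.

crate-14 < crate-13 < crate-9 < crate-2 < crate-1 < crate-8 < crate-6 < crate-17 < crate-12 < crate-7 < crate-4 < crate-11

Each adjacent pair is fixed by a given relation: crate-14 < crate-13; crate-13 < crate-9; crate-9 < crate-2; crate-2 < crate-1; crate-1 < crate-8; crate-8 < crate-6; crate-6 < crate-17; crate-17 < crate-12; crate-12 < crate-7; crate-7 < crate-4; crate-4 < crate-11. Chaining them end to end gives the full order.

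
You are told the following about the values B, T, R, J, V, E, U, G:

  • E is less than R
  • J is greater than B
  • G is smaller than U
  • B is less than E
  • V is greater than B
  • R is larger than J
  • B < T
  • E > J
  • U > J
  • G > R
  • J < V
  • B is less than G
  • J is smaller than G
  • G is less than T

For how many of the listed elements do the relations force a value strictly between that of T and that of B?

The relations place B below T. An element lies strictly between them when it is forced above B and also forced below T.
Above B: {J, E, R, G, U, V}. Below T: {J, E, R, G}.
Intersection: {J, E, R, G} — 4.

4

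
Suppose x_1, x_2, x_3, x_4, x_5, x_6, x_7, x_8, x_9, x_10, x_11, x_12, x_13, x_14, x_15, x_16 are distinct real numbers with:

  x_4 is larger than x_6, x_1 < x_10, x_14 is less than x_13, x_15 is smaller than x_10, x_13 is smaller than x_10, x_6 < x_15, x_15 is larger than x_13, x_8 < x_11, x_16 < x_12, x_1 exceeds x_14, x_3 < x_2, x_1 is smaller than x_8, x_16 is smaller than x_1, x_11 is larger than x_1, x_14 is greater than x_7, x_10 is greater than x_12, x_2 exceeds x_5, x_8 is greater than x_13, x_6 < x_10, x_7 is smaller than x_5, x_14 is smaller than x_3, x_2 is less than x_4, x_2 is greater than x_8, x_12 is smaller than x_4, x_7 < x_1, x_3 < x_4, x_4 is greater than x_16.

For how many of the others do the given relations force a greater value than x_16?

7

Directly above x_16: x_12, x_1, x_4.
One step further: x_8, x_11, x_10 (6 so far).
One step further: x_2 (7 so far).
Nothing else is reachable above x_16; 7 in all.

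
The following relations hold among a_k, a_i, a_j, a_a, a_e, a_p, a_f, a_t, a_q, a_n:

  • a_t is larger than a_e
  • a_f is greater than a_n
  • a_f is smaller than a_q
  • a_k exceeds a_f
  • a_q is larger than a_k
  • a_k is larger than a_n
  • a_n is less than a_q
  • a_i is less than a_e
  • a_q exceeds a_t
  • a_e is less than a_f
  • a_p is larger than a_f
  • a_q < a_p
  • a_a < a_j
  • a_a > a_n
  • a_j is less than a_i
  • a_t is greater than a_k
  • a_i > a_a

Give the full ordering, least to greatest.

a_n < a_a < a_j < a_i < a_e < a_f < a_k < a_t < a_q < a_p

The consecutive links are each given: a_n < a_a; a_a < a_j; a_j < a_i; a_i < a_e; a_e < a_f; a_f < a_k; a_k < a_t; a_t < a_q; a_q < a_p.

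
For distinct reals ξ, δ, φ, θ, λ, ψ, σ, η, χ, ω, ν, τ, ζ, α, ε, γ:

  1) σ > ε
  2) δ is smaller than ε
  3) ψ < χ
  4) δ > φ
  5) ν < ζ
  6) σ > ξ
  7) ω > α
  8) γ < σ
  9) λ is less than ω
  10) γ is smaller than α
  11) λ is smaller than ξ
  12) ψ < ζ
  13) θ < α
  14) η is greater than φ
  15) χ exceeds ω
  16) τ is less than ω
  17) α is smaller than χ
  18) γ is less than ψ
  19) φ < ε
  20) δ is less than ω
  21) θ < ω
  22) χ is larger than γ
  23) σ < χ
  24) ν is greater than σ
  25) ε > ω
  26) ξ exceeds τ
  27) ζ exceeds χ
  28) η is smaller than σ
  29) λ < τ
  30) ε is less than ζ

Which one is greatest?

ζ

θ is not greatest since θ < α; λ is not greatest since λ < ω; τ is not greatest since τ < ξ; γ is not greatest since γ < α; φ is not greatest since φ < η; δ is not greatest since δ < ε; η is not greatest since η < σ; α is not greatest since α < χ; ξ is not greatest since ξ < σ; ω is not greatest since ω < ε; ε is not greatest since ε < σ; ψ is not greatest since ψ < χ; σ is not greatest since σ < χ; χ is not greatest since χ < ζ; ν is not greatest since ν < ζ.
Only ζ has nothing above it, so ζ is the greatest.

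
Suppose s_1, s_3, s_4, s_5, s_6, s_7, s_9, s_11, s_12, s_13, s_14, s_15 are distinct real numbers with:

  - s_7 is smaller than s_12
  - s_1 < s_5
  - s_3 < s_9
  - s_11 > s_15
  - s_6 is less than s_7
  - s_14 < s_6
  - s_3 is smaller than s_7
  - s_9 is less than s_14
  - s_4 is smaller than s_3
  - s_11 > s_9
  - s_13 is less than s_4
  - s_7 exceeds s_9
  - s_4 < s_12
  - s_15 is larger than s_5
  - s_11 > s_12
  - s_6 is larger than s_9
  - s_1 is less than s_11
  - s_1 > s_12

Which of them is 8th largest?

The consecutive relations fix a unique order: s_13 < s_4 < s_3 < s_9 < s_14 < s_6 < s_7 < s_12 < s_1 < s_5 < s_15 < s_11.
The 8th largest is s_14.

s_14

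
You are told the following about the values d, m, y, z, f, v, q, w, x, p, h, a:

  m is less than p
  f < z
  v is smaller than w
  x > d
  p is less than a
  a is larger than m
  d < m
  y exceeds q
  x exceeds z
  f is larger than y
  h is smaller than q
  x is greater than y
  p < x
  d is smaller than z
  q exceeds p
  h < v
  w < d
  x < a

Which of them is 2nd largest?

x

Chaining the given pairs: h < v < w < d < m < p < q < y < f < z < x < a.
The 2nd largest is x.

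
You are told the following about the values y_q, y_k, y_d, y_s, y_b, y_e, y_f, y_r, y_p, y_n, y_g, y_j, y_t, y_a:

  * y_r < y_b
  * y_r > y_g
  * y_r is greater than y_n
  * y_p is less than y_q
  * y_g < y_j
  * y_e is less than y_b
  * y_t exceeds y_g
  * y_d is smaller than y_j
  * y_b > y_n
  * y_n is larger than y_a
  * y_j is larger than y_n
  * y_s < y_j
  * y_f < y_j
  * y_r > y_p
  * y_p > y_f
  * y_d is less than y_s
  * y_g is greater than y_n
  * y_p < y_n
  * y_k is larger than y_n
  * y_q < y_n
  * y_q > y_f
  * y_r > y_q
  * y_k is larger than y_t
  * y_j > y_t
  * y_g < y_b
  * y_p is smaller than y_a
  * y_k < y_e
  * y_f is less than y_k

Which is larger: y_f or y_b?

Chaining the given relations: y_f < y_p < y_q < y_n < y_g < y_t < y_k < y_e < y_b.
So y_f < y_b; y_b is the larger of the two.

y_b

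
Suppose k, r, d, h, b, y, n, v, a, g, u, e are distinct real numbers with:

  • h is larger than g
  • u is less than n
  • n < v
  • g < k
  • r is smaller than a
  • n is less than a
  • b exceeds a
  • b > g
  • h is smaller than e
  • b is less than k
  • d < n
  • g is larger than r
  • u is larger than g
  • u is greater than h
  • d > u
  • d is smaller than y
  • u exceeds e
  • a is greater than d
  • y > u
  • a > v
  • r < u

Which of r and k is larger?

Chaining the given relations: r < g < h < e < u < d < n < v < a < b < k.
So r < k; k is the larger of the two.

k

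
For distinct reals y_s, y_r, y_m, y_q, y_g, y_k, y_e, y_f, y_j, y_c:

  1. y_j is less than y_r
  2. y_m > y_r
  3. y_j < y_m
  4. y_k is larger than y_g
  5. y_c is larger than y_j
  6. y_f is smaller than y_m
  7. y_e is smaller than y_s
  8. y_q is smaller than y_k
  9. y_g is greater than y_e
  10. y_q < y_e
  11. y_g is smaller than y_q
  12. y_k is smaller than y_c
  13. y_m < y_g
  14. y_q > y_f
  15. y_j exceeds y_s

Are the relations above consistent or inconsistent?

inconsistent

We have y_g < y_q stated directly, yet also y_q < y_e < y_s < y_j < y_r < y_m < y_g by chaining the others — so y_q < y_g. Contradiction.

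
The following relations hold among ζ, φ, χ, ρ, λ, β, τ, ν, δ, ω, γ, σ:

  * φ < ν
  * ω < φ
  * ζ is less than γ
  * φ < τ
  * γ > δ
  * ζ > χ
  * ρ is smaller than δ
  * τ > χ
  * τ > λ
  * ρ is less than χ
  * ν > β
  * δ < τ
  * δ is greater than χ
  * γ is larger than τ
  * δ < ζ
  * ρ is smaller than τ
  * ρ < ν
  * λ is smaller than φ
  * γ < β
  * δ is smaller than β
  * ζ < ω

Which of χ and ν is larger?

ν

χ < δ < ζ < ω < φ < τ < γ < β < ν, by transitivity through δ, ζ, ω, φ, τ, γ, β.
So χ < ν; ν is the larger of the two.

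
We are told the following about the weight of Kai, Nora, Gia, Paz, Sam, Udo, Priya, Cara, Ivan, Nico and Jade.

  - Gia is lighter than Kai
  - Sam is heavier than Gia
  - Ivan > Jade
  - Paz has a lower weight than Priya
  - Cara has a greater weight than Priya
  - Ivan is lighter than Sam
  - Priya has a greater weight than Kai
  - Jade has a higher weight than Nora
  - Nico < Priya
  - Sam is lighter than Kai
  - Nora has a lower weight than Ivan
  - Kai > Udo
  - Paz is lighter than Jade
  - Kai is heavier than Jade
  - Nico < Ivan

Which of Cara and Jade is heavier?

Link the given pairs in sequence: Jade < Ivan; Ivan < Sam; Sam < Kai; Kai < Priya; Priya < Cara.
Together: Jade < Ivan < Sam < Kai < Priya < Cara.
So Jade < Cara; Cara is the heavier of the two.

Cara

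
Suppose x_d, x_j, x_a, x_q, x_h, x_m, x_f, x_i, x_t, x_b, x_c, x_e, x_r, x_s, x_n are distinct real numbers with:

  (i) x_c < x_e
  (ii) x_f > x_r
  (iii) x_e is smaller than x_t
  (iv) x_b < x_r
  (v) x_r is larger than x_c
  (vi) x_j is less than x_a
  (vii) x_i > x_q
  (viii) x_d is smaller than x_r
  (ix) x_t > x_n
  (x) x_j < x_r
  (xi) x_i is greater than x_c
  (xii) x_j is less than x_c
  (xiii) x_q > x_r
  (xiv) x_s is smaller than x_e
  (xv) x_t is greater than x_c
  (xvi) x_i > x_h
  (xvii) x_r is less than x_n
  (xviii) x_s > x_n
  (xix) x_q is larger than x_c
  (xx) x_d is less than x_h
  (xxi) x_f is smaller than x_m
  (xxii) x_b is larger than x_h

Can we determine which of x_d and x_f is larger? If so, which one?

Link the given pairs in sequence: x_d < x_h; x_h < x_b; x_b < x_r; x_r < x_f.
Chaining these gives x_d < x_h < x_b < x_r < x_f.
So x_f is larger.

x_f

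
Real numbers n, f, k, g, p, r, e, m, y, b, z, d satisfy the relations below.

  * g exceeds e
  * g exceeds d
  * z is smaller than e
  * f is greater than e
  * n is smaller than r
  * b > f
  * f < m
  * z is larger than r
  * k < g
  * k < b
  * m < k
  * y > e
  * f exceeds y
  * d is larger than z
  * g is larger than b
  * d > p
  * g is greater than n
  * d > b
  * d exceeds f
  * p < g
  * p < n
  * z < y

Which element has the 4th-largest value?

k

Piecing the relations together gives one ordering: p < n < r < z < e < y < f < m < k < b < d < g.
Counting 4 from the largest end gives k.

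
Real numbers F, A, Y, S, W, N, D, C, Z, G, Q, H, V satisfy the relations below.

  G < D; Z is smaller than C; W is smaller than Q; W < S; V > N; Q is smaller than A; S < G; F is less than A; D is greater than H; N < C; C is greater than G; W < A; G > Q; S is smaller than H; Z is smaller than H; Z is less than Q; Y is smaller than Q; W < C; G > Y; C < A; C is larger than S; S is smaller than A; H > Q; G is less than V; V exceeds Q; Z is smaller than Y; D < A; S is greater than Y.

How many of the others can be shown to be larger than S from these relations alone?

The elements the relations force above S are G, H, V, D, C, A — no chain reaches any other.
That is 6.

6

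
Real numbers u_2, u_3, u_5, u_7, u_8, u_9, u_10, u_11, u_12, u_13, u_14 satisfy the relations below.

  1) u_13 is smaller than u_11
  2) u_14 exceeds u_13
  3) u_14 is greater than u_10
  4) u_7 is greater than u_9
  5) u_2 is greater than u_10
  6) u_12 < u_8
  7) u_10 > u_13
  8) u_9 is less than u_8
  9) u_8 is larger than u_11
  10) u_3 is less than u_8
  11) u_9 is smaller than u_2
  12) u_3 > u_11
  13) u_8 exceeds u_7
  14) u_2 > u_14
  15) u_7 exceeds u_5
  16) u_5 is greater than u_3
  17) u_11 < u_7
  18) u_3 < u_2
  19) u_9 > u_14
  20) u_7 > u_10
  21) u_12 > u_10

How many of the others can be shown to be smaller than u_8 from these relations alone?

9

From u_8 the given relations immediately reach u_11, u_3, u_12, u_9, u_7.
From those, u_13, u_10, u_5, u_14 — 9 in total.
No other element is forced below u_8 by the given relations, so the count is 9.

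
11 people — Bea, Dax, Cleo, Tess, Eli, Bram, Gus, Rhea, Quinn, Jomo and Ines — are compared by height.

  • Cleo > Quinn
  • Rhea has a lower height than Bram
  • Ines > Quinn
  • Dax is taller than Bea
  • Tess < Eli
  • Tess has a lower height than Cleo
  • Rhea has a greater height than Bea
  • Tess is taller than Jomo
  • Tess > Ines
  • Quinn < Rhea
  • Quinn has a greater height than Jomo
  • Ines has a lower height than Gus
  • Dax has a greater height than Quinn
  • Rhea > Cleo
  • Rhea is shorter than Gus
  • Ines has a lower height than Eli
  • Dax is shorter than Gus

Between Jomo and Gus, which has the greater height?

Gus

Jomo < Quinn < Ines < Tess < Cleo < Rhea < Gus, by transitivity through Quinn, Ines, Tess, Cleo, Rhea.
So Jomo < Gus; Gus is the taller of the two.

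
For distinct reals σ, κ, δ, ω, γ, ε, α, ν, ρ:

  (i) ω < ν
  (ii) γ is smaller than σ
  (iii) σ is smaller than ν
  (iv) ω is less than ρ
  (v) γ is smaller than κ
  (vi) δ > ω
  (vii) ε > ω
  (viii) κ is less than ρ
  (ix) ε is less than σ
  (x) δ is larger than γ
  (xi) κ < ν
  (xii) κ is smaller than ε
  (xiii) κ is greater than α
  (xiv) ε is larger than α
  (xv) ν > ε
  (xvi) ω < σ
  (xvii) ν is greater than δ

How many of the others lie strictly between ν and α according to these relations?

3

The relations place α below ν. An element lies strictly between them when it is forced above α and also forced below ν.
Above α: {κ, ε, σ, ρ}. Below ν: {γ, ω, κ, ε, σ, δ}.
Intersection: {κ, ε, σ} — 3.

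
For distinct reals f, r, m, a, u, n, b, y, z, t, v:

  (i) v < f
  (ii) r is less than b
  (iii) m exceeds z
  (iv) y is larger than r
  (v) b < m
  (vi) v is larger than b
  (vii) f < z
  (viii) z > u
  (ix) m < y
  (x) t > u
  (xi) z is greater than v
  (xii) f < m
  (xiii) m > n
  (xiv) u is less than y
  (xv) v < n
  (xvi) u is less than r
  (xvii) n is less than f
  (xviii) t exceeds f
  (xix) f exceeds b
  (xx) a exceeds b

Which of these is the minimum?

Chaining upward from u: directly above it, r, z, t, y; then b, m; then v, f, a; then n.
That covers every other element, and nothing is given below u, so u is the minimum.

u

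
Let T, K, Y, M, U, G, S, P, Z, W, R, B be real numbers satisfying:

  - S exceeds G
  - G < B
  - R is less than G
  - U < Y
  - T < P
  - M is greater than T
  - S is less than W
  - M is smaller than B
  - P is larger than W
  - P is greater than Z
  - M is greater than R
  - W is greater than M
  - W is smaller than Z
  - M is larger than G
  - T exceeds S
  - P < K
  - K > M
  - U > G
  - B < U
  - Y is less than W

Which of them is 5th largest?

Y

Piecing the relations together gives one ordering: R < G < S < T < M < B < U < Y < W < Z < P < K.
Counting 5 from the largest end gives Y.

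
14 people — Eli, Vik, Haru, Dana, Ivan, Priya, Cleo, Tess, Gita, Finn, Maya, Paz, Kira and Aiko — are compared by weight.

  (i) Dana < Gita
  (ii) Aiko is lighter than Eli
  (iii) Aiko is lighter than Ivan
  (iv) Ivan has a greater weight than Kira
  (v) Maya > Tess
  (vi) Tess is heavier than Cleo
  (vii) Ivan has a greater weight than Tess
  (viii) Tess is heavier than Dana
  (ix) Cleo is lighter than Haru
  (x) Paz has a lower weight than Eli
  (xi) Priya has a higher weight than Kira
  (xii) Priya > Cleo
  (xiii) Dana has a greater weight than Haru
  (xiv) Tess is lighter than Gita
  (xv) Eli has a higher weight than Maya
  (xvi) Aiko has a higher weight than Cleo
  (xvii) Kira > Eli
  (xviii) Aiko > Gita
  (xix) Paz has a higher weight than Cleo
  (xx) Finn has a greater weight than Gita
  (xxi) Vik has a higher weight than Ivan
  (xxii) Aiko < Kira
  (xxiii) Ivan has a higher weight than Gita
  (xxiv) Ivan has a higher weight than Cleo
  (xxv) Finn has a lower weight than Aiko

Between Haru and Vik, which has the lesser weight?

Haru

Haru < Dana and Dana < Tess give Haru < Tess.
Then Tess < Gita extends the chain to Gita.
With Gita < Finn: Haru < Dana < Tess < Gita < Finn.
Then Finn < Aiko extends the chain to Aiko.
With Aiko < Eli: Haru < Dana < Tess < Gita < Finn < Aiko < Eli.
With Eli < Kira: Haru < Dana < Tess < Gita < Finn < Aiko < Eli < Kira.
With Kira < Ivan: Haru < Dana < Tess < Gita < Finn < Aiko < Eli < Kira < Ivan.
Then Ivan < Vik extends the chain to Vik.
So Haru < Vik; Haru is the lighter of the two.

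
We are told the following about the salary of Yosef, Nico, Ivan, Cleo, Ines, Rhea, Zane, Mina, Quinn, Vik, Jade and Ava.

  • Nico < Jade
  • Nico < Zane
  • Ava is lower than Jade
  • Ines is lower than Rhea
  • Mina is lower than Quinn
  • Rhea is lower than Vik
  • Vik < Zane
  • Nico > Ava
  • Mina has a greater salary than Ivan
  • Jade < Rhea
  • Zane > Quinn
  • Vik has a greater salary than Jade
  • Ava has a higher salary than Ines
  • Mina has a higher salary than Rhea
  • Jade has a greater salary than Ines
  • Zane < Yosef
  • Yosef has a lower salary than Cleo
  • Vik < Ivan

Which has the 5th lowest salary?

Rhea

Piecing the relations together gives one ordering: Ines < Ava < Nico < Jade < Rhea < Vik < Ivan < Mina < Quinn < Zane < Yosef < Cleo.
Counting 5 from the smallest end gives Rhea.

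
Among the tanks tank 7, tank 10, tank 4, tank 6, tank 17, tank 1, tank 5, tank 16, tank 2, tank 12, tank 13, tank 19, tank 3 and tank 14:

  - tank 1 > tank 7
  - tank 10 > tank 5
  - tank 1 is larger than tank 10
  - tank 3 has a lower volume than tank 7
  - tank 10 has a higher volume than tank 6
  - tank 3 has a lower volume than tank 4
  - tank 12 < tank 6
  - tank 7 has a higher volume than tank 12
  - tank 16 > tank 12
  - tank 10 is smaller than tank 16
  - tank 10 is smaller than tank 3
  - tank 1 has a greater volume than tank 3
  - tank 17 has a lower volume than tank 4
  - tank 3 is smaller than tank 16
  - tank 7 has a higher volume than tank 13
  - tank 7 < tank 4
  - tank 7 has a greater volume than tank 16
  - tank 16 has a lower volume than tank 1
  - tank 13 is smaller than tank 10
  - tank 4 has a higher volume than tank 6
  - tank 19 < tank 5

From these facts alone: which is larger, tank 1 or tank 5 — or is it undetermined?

tank 1

Following the relations from tank 5: tank 5 < tank 10 < tank 3 < tank 16 < tank 7 < tank 1.
So tank 1 is larger.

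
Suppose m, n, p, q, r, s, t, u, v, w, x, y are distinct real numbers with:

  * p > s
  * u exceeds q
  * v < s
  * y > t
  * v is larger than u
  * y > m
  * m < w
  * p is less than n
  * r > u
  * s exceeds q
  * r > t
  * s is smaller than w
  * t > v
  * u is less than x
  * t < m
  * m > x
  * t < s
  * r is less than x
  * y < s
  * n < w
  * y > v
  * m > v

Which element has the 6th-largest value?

m

Piecing the relations together gives one ordering: q < u < v < t < r < x < m < y < s < p < n < w.
Counting 6 from the largest end gives m.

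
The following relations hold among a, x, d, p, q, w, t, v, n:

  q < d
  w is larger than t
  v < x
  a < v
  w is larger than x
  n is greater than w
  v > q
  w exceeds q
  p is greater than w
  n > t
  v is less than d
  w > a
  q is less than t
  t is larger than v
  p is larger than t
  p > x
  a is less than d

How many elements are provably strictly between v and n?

Chaining upward from v reaches: d, x, t, w, p.
Chaining downward from n reaches: q, a, x, t, w.
Strictly between v and n are those in both lists: x, t, w — 3 elements.

3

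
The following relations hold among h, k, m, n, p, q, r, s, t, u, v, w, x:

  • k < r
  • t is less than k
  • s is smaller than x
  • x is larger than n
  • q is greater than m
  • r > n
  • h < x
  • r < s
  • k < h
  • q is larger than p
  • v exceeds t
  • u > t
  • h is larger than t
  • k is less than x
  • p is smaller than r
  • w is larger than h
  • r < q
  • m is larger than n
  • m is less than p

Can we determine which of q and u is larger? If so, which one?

undetermined

Following every chain through u: below u we get t.
q is not reached, and no chain runs the other way from q to u.
So the given relations leave the order of u and q undetermined.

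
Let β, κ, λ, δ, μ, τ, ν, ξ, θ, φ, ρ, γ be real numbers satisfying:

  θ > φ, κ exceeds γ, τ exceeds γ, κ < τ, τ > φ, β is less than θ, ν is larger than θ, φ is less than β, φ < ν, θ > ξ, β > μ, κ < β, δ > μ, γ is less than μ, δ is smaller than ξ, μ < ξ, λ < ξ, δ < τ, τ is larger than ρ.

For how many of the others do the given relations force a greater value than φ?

4

Directly above φ: β, θ, ν, τ.
No other element is forced above φ by the given relations, so the count is 4.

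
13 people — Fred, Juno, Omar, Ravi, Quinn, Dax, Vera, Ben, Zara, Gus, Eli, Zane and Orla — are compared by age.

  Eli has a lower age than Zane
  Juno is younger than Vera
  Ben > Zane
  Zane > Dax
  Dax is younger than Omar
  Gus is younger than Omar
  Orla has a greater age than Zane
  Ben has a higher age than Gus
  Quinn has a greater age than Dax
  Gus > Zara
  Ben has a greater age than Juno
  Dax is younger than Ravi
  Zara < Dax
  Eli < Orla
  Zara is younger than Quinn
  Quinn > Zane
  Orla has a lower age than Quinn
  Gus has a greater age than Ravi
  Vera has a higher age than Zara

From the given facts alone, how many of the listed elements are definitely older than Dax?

7

The elements the relations force above Dax are Ravi, Gus, Zane, Omar, Orla, Ben, Quinn — no chain reaches any other.
That is 7.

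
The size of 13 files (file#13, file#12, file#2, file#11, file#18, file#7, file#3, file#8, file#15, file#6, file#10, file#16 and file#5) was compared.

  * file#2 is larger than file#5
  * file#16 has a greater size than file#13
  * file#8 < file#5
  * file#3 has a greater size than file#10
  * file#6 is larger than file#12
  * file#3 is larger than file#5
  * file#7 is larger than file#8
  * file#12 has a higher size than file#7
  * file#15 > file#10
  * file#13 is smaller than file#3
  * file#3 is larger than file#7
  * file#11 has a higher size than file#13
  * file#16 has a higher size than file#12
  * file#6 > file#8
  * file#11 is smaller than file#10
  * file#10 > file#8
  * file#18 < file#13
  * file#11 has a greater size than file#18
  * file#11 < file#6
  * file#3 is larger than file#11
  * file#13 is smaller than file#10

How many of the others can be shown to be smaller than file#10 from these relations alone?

4

From file#10 the given relations immediately reach file#8, file#13, file#11.
From those, file#18 — 4 in total.
No other element is forced below file#10 by the given relations, so the count is 4.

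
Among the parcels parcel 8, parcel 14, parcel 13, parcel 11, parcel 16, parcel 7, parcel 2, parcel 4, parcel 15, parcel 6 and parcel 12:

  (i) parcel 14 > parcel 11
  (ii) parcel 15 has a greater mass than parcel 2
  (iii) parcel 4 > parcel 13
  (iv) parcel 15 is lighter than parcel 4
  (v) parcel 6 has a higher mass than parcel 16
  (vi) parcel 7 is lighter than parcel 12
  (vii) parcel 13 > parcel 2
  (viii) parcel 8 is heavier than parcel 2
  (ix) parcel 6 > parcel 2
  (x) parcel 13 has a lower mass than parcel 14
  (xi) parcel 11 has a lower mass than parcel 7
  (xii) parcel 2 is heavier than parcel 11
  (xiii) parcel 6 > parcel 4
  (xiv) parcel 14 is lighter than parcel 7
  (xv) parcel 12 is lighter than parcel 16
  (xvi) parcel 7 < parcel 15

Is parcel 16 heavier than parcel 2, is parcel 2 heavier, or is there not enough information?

parcel 16

The relevant relations are parcel 2 < parcel 13; parcel 13 < parcel 14; parcel 14 < parcel 7; parcel 7 < parcel 12; parcel 12 < parcel 16.
Together: parcel 2 < parcel 13 < parcel 14 < parcel 7 < parcel 12 < parcel 16.
So parcel 16 is heavier.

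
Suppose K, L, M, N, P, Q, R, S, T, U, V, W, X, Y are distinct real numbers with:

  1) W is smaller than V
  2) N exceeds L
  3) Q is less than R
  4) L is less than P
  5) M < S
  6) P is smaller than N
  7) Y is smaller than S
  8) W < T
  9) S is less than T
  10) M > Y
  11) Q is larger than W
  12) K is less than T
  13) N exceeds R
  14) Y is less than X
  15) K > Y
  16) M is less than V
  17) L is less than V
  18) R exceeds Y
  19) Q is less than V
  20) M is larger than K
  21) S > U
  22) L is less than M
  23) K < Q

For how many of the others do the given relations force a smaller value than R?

4

The elements the relations force below R are Y, K, W, Q — no chain reaches any other.
That is 4.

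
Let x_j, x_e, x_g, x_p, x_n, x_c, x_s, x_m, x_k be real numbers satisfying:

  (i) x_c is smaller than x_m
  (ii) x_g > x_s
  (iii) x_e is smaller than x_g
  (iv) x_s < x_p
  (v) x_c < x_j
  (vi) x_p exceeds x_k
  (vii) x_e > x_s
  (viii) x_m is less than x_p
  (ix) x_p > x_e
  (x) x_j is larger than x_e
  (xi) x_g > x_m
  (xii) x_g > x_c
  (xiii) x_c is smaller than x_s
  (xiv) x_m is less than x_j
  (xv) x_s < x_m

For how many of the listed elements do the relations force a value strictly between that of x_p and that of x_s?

Chaining upward from x_s reaches: x_m, x_e, x_g, x_j.
Chaining downward from x_p reaches: x_c, x_k, x_m, x_e.
Strictly between x_s and x_p are those in both lists: x_m, x_e — 2 elements.

2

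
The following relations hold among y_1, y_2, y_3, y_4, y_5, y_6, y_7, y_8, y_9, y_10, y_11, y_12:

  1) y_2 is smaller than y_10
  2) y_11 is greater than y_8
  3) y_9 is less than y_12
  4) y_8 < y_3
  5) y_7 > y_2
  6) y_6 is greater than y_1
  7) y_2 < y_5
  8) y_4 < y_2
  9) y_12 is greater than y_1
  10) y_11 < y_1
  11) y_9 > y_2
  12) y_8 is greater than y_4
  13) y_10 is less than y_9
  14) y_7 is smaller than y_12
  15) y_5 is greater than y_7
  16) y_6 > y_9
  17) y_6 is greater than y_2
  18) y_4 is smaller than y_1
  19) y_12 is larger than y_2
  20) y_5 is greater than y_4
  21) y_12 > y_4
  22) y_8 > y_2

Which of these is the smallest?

y_4

y_2 is not least since y_4 < y_2; y_8 is not least since y_4 < y_8; y_7 is not least since y_2 < y_7; y_10 is not least since y_2 < y_10; y_9 is not least since y_10 < y_9; y_5 is not least since y_2 < y_5; y_3 is not least since y_8 < y_3; y_11 is not least since y_8 < y_11; y_1 is not least since y_11 < y_1; y_12 is not least since y_7 < y_12; y_6 is not least since y_1 < y_6.
Only y_4 has nothing below it, so y_4 is the smallest.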